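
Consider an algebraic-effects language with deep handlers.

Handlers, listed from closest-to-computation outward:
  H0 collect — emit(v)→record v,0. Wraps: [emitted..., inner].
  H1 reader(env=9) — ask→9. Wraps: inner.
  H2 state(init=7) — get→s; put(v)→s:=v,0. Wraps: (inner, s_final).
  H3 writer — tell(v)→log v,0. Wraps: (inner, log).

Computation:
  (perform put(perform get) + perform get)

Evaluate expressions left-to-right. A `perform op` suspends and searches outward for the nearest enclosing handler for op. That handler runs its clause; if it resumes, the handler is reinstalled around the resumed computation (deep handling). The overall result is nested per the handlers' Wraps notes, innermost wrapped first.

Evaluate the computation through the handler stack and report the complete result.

Answer: (([7], 7), ())

Working:
get @ H2 ⇒ 7
put(7) @ H2 ⇒ s:=7
get @ H2 ⇒ 7
H0 returns [7]
H1 returns [7]
H2 returns ([7], 7)
H3 returns (([7], 7), ())
= (([7], 7), ())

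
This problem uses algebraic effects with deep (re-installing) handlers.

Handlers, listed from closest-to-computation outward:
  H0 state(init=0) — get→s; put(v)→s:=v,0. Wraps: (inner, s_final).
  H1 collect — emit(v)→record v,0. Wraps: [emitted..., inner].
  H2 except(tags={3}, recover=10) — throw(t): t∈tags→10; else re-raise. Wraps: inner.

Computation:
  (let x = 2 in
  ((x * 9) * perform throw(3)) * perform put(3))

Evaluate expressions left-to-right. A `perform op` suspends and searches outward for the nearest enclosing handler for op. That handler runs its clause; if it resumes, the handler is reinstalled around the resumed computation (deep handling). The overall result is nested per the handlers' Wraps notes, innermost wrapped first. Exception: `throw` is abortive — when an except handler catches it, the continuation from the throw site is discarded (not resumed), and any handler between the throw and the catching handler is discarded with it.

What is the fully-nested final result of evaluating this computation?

Answer: 10

Evaluation trace:
throw(3) @ H2 caught ⇒ 10
= 10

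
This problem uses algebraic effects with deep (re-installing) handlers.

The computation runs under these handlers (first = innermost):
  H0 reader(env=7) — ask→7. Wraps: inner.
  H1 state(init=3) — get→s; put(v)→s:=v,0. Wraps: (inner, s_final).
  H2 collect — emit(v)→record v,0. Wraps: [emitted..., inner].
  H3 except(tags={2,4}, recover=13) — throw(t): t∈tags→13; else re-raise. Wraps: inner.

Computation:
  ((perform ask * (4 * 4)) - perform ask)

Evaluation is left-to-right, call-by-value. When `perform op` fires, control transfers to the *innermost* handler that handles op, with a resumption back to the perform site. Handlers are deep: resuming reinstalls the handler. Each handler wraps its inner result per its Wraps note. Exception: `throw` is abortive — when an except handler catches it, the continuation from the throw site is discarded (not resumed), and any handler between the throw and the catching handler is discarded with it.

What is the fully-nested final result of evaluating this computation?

Evaluation trace:
ask @ H0 ⇒ 7
ask @ H0 ⇒ 7
H0 returns 105
H1 returns (105, 3)
H2 returns [(105, 3)]
H3 returns [(105, 3)]
= [(105, 3)]

Answer: [(105, 3)]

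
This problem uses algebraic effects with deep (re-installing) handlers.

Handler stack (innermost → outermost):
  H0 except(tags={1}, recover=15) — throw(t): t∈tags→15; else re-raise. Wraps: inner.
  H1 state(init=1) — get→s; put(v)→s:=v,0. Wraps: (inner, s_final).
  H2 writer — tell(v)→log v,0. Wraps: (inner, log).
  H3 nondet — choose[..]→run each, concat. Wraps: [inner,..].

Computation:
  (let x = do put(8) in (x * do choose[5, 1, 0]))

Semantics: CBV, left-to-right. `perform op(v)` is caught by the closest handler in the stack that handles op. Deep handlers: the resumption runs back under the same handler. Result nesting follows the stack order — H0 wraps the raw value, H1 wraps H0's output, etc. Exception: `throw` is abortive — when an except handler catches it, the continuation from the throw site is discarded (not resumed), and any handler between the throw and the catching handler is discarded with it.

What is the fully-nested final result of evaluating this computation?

Working:
put(8) @ H1 ⇒ s:=8
choose[5, 1, 0] @ H3
  branch[0] choose=5:
    H0 returns 0
    H1 returns (0, 8)
    H2 returns ((0, 8), ())
    H3 returns [((0, 8), ())]
  branch[1] choose=1:
    H0 returns 0
    H1 returns (0, 8)
    H2 returns ((0, 8), ())
    H3 returns [((0, 8), ())]
  branch[2] choose=0:
    H0 returns 0
    H1 returns (0, 8)
    H2 returns ((0, 8), ())
    H3 returns [((0, 8), ())]
= [((0, 8), ()), ((0, 8), ()), ((0, 8), ())]

Answer: [((0, 8), ()), ((0, 8), ()), ((0, 8), ())]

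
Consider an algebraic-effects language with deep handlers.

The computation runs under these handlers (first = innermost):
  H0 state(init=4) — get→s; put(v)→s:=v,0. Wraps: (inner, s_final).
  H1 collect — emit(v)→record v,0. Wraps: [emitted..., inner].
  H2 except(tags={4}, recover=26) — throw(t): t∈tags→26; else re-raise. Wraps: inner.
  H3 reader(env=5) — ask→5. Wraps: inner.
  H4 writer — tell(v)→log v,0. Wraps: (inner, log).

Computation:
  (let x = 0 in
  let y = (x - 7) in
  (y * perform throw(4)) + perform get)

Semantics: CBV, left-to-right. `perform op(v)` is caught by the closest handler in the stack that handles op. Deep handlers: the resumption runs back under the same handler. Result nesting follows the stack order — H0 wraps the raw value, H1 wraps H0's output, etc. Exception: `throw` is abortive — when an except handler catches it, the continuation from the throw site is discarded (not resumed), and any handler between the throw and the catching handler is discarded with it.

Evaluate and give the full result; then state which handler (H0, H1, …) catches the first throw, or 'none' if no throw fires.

Step-by-step:
throw(4) @ H2 caught ⇒ 26
H3 returns 26
H4 returns (26, ())
= (26, ())

Answer: (26, ()) ; first throw caught by: H2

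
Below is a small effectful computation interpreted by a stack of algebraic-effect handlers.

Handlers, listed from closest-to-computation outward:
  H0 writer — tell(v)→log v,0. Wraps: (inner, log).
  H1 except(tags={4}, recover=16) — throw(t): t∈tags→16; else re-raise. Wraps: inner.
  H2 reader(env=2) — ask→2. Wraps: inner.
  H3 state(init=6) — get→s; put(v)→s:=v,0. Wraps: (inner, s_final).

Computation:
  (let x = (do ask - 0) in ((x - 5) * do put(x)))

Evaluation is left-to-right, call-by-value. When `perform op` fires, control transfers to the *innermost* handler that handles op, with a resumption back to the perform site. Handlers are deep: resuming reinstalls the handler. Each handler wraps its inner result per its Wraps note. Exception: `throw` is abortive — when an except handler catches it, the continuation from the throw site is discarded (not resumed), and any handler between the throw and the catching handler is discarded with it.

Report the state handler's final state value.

Answer: 2

Evaluation trace:
ask @ H2 ⇒ 2
put(2) @ H3 ⇒ s:=2
H0 returns (0, ())
H1 returns (0, ())
H2 returns (0, ())
H3 returns ((0, ()), 2)
= ((0, ()), 2)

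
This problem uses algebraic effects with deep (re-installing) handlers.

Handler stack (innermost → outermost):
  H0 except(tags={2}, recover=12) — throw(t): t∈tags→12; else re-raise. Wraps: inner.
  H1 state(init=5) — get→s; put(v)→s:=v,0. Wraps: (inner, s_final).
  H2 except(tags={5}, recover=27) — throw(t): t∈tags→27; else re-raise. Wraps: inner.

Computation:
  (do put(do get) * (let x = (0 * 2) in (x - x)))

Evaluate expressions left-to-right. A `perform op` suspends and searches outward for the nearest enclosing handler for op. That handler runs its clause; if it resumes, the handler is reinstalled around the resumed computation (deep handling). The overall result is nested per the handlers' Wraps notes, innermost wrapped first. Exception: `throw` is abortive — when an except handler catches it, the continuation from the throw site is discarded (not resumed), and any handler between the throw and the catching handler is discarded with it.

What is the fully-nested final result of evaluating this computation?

Working:
get @ H1 ⇒ 5
put(5) @ H1 ⇒ s:=5
H0 returns 0
H1 returns (0, 5)
H2 returns (0, 5)
= (0, 5)

Answer: (0, 5)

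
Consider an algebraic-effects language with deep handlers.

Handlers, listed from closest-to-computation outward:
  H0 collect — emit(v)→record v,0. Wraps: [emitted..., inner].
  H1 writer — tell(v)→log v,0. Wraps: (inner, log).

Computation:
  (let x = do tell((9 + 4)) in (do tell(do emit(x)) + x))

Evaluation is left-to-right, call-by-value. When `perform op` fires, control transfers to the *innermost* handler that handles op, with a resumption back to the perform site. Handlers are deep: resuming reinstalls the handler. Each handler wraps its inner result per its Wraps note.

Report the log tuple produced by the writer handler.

Working:
tell(13) @ H1 ⇒ log+=13
emit(0) @ H0 ⇒ out+=0
tell(0) @ H1 ⇒ log+=0
H0 returns [0, 0]
H1 returns ([0, 0], (13, 0))
= ([0, 0], (13, 0))

Answer: (13, 0)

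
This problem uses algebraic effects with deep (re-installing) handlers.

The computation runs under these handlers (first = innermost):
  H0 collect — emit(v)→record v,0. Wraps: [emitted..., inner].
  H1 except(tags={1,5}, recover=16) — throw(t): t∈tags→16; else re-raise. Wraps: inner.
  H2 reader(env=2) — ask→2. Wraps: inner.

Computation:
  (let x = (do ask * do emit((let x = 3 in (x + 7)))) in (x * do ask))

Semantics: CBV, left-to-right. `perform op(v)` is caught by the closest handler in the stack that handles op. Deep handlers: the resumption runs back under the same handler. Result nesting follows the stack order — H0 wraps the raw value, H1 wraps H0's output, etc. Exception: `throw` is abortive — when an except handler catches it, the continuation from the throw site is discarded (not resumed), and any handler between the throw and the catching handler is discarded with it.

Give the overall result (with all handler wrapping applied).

Evaluation trace:
ask @ H2 ⇒ 2
emit(10) @ H0 ⇒ out+=10
ask @ H2 ⇒ 2
H0 returns [10, 0]
H1 returns [10, 0]
H2 returns [10, 0]
= [10, 0]

Answer: [10, 0]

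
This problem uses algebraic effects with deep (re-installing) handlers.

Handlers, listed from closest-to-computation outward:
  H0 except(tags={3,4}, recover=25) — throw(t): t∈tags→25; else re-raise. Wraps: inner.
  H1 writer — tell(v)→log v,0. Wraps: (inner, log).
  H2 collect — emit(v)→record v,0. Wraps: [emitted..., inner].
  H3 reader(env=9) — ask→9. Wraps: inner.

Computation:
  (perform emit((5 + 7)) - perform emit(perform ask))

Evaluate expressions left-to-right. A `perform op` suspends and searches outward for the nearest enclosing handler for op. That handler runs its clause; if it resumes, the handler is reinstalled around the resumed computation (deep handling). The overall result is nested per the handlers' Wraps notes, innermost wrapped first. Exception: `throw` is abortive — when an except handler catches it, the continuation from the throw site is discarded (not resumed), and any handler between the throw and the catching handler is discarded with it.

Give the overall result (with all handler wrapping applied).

Answer: [12, 9, (0, ())]

Working:
emit(12) @ H2 ⇒ out+=12
ask @ H3 ⇒ 9
emit(9) @ H2 ⇒ out+=9
H0 returns 0
H1 returns (0, ())
H2 returns [12, 9, (0, ())]
H3 returns [12, 9, (0, ())]
= [12, 9, (0, ())]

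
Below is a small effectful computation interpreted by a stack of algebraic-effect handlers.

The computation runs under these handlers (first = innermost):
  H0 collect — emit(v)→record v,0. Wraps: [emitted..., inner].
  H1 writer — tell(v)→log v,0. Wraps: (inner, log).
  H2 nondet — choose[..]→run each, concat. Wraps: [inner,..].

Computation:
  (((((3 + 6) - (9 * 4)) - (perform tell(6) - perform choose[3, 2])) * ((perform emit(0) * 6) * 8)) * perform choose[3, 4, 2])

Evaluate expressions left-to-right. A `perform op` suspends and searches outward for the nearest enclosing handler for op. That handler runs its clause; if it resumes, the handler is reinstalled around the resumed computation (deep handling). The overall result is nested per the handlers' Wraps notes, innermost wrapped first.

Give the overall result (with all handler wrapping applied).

Answer: [([0, 0], (6)), ([0, 0], (6)), ([0, 0], (6)), ([0, 0], (6)), ([0, 0], (6)), ([0, 0], (6))]

Evaluation trace:
tell(6) @ H1 ⇒ log+=6
choose[3, 2] @ H2
  branch[0] choose=3:
    emit(0) @ H0 ⇒ out+=0
    choose[3, 4, 2] @ H2
      branch[0] choose=3:
        H0 returns [0, 0]
        H1 returns ([0, 0], (6))
        H2 returns [([0, 0], (6))]
      branch[1] choose=4:
        H0 returns [0, 0]
        H1 returns ([0, 0], (6))
        H2 returns [([0, 0], (6))]
      branch[2] choose=2:
        H0 returns [0, 0]
        H1 returns ([0, 0], (6))
        H2 returns [([0, 0], (6))]
  branch[1] choose=2:
    emit(0) @ H0 ⇒ out+=0
    choose[3, 4, 2] @ H2
      branch[0] choose=3:
        H0 returns [0, 0]
        H1 returns ([0, 0], (6))
        H2 returns [([0, 0], (6))]
      branch[1] choose=4:
        H0 returns [0, 0]
        H1 returns ([0, 0], (6))
        H2 returns [([0, 0], (6))]
      branch[2] choose=2:
        H0 returns [0, 0]
        H1 returns ([0, 0], (6))
        H2 returns [([0, 0], (6))]
= [([0, 0], (6)), ([0, 0], (6)), ([0, 0], (6)), ([0, 0], (6)), ([0, 0], (6)), ([0, 0], (6))]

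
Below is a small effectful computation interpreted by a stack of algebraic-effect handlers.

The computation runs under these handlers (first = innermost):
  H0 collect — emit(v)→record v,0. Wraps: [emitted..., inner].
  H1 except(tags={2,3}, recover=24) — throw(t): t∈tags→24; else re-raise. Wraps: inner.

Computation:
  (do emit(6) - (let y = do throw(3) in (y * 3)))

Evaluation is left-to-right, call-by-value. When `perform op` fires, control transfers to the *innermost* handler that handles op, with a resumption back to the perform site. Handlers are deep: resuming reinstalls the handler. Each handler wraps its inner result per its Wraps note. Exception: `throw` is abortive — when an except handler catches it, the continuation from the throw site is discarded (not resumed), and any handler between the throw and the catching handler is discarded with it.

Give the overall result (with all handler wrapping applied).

Answer: 24

Step-by-step:
emit(6) @ H0 ⇒ out+=6
throw(3) @ H1 caught ⇒ 24
= 24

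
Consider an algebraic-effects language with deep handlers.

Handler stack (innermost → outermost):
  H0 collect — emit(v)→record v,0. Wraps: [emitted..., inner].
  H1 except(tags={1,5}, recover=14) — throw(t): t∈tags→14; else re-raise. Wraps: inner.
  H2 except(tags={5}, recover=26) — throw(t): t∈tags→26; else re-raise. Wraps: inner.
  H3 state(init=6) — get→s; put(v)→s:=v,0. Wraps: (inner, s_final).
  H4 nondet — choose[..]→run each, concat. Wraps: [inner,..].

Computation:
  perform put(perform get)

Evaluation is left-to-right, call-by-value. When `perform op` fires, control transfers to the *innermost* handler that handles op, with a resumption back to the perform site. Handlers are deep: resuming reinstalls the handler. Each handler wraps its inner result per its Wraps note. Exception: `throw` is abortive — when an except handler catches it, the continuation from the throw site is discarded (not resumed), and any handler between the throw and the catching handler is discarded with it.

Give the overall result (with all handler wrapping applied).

Step-by-step:
get @ H3 ⇒ 6
put(6) @ H3 ⇒ s:=6
H0 returns [0]
H1 returns [0]
H2 returns [0]
H3 returns ([0], 6)
H4 returns [([0], 6)]
= [([0], 6)]

Answer: [([0], 6)]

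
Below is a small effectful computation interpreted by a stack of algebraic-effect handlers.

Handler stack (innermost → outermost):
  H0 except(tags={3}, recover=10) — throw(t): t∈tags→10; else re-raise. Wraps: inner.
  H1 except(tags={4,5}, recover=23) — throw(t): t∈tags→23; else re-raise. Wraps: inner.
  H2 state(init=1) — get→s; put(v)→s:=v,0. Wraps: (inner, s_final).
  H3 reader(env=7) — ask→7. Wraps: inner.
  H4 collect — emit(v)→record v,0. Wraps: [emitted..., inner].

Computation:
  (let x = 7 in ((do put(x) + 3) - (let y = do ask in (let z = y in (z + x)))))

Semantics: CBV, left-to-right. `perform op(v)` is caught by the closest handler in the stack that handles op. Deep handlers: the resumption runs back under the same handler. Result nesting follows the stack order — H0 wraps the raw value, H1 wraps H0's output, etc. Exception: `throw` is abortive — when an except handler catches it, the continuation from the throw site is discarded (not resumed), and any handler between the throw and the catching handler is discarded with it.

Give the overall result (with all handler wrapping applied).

Answer: [(-11, 7)]

Evaluation trace:
put(7) @ H2 ⇒ s:=7
ask @ H3 ⇒ 7
H0 returns -11
H1 returns -11
H2 returns (-11, 7)
H3 returns (-11, 7)
H4 returns [(-11, 7)]
= [(-11, 7)]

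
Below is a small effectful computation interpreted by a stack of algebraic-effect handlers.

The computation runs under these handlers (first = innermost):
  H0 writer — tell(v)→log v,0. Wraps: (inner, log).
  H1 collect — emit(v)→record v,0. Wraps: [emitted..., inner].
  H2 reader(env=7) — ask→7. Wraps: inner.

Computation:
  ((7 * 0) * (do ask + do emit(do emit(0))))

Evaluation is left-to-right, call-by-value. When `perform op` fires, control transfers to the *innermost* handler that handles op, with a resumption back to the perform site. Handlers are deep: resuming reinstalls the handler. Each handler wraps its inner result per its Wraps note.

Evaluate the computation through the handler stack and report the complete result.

Answer: [0, 0, (0, ())]

Working:
ask @ H2 ⇒ 7
emit(0) @ H1 ⇒ out+=0
emit(0) @ H1 ⇒ out+=0
H0 returns (0, ())
H1 returns [0, 0, (0, ())]
H2 returns [0, 0, (0, ())]
= [0, 0, (0, ())]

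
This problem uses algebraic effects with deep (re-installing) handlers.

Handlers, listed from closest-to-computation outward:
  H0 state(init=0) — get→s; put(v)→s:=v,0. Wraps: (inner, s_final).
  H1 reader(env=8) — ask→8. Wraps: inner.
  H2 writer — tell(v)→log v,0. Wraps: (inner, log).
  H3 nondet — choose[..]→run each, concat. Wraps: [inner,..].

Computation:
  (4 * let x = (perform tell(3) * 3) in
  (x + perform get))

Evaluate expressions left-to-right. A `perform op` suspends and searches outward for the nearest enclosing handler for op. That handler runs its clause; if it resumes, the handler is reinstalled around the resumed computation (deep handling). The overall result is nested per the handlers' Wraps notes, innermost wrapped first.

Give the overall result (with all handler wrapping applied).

Evaluation trace:
tell(3) @ H2 ⇒ log+=3
get @ H0 ⇒ 0
H0 returns (0, 0)
H1 returns (0, 0)
H2 returns ((0, 0), (3))
H3 returns [((0, 0), (3))]
= [((0, 0), (3))]

Answer: [((0, 0), (3))]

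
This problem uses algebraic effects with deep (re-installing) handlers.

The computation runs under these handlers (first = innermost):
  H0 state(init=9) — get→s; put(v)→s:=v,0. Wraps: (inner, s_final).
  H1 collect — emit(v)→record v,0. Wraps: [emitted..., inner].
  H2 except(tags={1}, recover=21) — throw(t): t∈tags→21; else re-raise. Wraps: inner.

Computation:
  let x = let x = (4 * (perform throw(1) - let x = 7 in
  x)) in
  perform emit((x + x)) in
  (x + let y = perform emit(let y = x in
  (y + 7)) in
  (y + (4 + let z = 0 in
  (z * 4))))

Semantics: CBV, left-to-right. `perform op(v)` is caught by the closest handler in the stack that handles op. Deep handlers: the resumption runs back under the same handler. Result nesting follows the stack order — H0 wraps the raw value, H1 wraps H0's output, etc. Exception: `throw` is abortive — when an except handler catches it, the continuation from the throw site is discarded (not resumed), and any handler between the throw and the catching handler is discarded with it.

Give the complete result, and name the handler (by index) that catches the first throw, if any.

Answer: 21 ; first throw caught by: H2

Evaluation trace:
throw(1) @ H2 caught ⇒ 21
= 21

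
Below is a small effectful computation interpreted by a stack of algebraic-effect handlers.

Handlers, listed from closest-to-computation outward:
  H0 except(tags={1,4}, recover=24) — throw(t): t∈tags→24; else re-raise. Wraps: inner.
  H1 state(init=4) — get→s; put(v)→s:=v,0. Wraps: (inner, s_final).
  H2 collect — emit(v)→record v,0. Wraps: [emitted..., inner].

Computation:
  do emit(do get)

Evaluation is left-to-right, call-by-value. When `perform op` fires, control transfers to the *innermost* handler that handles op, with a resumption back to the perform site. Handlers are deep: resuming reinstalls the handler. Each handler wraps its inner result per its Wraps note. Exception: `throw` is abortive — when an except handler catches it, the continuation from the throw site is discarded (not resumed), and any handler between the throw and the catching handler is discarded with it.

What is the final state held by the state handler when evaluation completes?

Answer: 4

Working:
get @ H1 ⇒ 4
emit(4) @ H2 ⇒ out+=4
H0 returns 0
H1 returns (0, 4)
H2 returns [4, (0, 4)]
= [4, (0, 4)]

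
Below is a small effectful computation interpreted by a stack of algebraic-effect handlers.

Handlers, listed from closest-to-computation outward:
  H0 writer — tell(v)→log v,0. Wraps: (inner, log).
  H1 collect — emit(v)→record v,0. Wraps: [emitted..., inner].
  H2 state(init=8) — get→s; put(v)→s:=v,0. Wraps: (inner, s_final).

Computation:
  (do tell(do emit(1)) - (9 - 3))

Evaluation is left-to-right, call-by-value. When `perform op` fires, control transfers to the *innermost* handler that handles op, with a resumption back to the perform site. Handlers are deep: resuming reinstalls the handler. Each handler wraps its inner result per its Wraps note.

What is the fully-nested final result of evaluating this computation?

Evaluation trace:
emit(1) @ H1 ⇒ out+=1
tell(0) @ H0 ⇒ log+=0
H0 returns (-6, (0))
H1 returns [1, (-6, (0))]
H2 returns ([1, (-6, (0))], 8)
= ([1, (-6, (0))], 8)

Answer: ([1, (-6, (0))], 8)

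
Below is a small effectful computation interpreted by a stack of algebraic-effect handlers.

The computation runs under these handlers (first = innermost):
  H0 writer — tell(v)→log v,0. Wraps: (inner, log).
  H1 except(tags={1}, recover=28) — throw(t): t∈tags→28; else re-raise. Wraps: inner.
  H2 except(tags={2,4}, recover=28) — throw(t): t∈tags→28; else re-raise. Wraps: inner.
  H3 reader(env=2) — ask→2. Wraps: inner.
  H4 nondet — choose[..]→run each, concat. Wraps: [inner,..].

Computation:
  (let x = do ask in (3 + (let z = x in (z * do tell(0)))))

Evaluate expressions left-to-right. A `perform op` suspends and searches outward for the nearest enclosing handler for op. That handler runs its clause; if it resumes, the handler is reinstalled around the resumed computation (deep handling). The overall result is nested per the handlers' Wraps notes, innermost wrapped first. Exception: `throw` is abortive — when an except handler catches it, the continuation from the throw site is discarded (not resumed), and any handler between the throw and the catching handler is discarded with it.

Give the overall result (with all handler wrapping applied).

Evaluation trace:
ask @ H3 ⇒ 2
tell(0) @ H0 ⇒ log+=0
H0 returns (3, (0))
H1 returns (3, (0))
H2 returns (3, (0))
H3 returns (3, (0))
H4 returns [(3, (0))]
= [(3, (0))]

Answer: [(3, (0))]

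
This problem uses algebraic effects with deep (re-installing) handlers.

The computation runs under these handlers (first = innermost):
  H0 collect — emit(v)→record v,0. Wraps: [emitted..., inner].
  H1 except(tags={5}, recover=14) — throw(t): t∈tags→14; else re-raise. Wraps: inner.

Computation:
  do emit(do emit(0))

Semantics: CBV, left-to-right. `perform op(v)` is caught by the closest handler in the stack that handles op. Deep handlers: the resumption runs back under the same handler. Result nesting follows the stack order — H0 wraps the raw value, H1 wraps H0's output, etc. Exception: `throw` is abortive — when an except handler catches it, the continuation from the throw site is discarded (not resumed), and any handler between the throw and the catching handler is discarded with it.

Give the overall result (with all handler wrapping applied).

Evaluation trace:
emit(0) @ H0 ⇒ out+=0
emit(0) @ H0 ⇒ out+=0
H0 returns [0, 0, 0]
H1 returns [0, 0, 0]
= [0, 0, 0]

Answer: [0, 0, 0]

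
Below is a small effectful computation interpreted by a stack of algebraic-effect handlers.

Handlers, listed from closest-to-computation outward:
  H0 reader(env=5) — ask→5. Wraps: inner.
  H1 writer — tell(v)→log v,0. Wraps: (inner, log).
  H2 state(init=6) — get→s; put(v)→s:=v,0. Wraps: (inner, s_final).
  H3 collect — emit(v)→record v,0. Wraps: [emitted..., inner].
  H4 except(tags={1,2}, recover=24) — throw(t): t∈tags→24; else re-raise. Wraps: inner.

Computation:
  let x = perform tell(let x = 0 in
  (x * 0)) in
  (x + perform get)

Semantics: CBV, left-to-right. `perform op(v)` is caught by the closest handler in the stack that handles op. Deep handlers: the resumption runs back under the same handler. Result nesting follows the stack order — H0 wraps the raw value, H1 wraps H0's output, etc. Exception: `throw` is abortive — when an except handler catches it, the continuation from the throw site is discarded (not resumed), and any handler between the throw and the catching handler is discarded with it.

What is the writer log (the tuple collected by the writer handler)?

Step-by-step:
tell(0) @ H1 ⇒ log+=0
get @ H2 ⇒ 6
H0 returns 6
H1 returns (6, (0))
H2 returns ((6, (0)), 6)
H3 returns [((6, (0)), 6)]
H4 returns [((6, (0)), 6)]
= [((6, (0)), 6)]

Answer: (0)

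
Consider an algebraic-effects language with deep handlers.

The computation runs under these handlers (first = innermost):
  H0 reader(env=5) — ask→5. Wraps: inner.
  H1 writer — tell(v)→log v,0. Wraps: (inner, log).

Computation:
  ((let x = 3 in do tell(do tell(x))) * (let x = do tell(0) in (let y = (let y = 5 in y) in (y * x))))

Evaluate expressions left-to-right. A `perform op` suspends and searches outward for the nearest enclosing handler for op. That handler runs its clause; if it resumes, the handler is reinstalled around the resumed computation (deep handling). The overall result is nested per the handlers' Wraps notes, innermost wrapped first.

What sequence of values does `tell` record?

Answer: (3, 0, 0)

Evaluation trace:
tell(3) @ H1 ⇒ log+=3
tell(0) @ H1 ⇒ log+=0
tell(0) @ H1 ⇒ log+=0
H0 returns 0
H1 returns (0, (3, 0, 0))
= (0, (3, 0, 0))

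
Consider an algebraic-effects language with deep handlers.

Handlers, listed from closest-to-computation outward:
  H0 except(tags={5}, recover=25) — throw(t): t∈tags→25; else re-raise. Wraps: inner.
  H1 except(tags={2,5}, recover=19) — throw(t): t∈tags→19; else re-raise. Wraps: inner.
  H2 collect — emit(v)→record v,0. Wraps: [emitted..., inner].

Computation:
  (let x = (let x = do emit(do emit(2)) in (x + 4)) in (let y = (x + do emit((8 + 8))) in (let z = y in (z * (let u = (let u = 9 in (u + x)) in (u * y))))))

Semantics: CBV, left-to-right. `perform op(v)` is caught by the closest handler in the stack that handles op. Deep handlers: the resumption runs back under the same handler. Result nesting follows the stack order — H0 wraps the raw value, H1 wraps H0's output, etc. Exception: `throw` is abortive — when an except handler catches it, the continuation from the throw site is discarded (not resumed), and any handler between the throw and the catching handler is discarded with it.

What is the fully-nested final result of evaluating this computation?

Step-by-step:
emit(2) @ H2 ⇒ out+=2
emit(0) @ H2 ⇒ out+=0
emit(16) @ H2 ⇒ out+=16
H0 returns 208
H1 returns 208
H2 returns [2, 0, 16, 208]
= [2, 0, 16, 208]

Answer: [2, 0, 16, 208]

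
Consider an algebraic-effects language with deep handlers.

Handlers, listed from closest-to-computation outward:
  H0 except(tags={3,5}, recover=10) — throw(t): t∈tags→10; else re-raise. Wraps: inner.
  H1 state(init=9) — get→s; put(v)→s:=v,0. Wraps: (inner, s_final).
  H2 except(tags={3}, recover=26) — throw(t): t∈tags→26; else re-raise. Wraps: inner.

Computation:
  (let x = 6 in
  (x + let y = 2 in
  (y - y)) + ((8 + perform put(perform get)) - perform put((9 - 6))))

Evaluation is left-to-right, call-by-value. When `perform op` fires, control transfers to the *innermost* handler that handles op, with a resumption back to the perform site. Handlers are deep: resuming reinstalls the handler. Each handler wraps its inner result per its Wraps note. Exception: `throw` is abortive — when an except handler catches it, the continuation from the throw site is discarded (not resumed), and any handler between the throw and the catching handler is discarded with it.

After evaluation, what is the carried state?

Answer: 3

Step-by-step:
get @ H1 ⇒ 9
put(9) @ H1 ⇒ s:=9
put(3) @ H1 ⇒ s:=3
H0 returns 14
H1 returns (14, 3)
H2 returns (14, 3)
= (14, 3)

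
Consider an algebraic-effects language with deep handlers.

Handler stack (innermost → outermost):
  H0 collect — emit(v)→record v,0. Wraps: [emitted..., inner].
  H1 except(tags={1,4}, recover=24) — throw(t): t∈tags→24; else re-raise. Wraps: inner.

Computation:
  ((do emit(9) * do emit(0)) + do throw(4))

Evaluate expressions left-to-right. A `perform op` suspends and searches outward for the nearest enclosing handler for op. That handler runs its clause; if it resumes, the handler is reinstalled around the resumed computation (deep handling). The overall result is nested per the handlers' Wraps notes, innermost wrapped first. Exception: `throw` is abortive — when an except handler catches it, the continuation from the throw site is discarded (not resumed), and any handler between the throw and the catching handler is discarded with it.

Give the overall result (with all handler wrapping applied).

Answer: 24

Step-by-step:
emit(9) @ H0 ⇒ out+=9
emit(0) @ H0 ⇒ out+=0
throw(4) @ H1 caught ⇒ 24
= 24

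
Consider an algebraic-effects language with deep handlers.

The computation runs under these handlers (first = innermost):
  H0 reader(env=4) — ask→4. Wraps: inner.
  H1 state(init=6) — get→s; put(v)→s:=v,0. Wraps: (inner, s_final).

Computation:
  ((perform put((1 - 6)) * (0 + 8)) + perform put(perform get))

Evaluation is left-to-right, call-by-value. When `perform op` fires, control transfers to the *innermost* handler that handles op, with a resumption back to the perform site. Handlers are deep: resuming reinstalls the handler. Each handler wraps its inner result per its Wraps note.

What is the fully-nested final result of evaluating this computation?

Answer: (0, -5)

Step-by-step:
put(-5) @ H1 ⇒ s:=-5
get @ H1 ⇒ -5
put(-5) @ H1 ⇒ s:=-5
H0 returns 0
H1 returns (0, -5)
= (0, -5)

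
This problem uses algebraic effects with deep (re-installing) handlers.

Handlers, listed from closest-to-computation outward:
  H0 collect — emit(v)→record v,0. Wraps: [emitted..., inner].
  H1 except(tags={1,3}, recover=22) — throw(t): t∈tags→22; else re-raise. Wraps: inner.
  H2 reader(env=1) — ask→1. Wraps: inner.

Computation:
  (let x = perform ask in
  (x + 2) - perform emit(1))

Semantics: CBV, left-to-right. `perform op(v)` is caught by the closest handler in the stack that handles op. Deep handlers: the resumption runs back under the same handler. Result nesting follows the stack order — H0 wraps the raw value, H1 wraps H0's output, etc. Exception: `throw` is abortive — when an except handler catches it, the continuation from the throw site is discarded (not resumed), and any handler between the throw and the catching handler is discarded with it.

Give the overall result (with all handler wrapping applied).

Working:
ask @ H2 ⇒ 1
emit(1) @ H0 ⇒ out+=1
H0 returns [1, 3]
H1 returns [1, 3]
H2 returns [1, 3]
= [1, 3]

Answer: [1, 3]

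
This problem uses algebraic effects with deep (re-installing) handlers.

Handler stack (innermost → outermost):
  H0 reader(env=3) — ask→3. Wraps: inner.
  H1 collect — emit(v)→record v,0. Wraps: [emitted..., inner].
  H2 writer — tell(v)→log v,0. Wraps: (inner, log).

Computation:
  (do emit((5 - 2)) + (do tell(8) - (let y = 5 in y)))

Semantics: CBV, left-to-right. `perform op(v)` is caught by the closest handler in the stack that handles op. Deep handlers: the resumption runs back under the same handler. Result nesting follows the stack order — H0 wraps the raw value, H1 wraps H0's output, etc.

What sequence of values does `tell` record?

Answer: (8)

Step-by-step:
emit(3) @ H1 ⇒ out+=3
tell(8) @ H2 ⇒ log+=8
H0 returns -5
H1 returns [3, -5]
H2 returns ([3, -5], (8))
= ([3, -5], (8))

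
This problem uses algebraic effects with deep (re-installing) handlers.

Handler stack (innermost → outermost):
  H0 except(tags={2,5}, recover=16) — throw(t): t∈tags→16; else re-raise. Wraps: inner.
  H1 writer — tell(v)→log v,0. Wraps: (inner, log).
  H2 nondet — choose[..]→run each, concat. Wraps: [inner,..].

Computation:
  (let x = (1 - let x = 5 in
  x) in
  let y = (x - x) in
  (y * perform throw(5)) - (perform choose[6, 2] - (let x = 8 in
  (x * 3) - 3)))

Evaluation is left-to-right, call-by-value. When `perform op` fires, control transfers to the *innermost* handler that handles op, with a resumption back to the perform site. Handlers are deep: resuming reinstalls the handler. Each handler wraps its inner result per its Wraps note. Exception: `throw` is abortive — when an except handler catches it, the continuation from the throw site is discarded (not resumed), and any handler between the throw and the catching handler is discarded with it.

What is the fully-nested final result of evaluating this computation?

Answer: [(16, ())]

Step-by-step:
throw(5) @ H0 caught ⇒ 16
H1 returns (16, ())
H2 returns [(16, ())]
= [(16, ())]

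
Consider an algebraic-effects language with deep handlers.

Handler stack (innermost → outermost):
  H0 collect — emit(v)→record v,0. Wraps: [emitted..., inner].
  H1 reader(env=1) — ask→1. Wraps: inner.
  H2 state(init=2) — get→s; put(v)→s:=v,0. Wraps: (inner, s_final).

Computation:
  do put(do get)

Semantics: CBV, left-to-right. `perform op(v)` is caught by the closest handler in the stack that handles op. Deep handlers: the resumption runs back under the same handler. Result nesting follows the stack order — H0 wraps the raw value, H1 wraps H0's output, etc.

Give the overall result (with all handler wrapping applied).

Answer: ([0], 2)

Step-by-step:
get @ H2 ⇒ 2
put(2) @ H2 ⇒ s:=2
H0 returns [0]
H1 returns [0]
H2 returns ([0], 2)
= ([0], 2)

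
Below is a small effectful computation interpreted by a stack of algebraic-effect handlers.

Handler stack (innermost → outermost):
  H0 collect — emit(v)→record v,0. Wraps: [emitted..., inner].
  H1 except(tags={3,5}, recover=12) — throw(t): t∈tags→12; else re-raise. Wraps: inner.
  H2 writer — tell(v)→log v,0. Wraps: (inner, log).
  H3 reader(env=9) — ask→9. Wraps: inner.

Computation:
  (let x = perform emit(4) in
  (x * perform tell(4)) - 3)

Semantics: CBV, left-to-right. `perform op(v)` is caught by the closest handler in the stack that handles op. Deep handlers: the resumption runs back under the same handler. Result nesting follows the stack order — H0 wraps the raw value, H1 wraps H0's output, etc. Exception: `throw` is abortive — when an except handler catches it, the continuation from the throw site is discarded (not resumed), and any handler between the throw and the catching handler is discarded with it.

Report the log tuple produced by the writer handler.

Answer: (4)

Step-by-step:
emit(4) @ H0 ⇒ out+=4
tell(4) @ H2 ⇒ log+=4
H0 returns [4, -3]
H1 returns [4, -3]
H2 returns ([4, -3], (4))
H3 returns ([4, -3], (4))
= ([4, -3], (4))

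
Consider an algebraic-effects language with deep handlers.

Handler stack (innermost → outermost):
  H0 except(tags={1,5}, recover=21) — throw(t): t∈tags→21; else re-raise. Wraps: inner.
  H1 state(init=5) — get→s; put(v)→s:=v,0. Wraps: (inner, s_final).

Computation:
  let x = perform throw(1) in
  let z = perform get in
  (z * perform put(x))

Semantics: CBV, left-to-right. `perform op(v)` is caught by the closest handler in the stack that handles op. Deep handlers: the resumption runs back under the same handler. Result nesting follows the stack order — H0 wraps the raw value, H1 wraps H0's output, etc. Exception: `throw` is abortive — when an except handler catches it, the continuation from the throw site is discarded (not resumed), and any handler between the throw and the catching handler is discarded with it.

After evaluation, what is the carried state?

Step-by-step:
throw(1) @ H0 caught ⇒ 21
H1 returns (21, 5)
= (21, 5)

Answer: 5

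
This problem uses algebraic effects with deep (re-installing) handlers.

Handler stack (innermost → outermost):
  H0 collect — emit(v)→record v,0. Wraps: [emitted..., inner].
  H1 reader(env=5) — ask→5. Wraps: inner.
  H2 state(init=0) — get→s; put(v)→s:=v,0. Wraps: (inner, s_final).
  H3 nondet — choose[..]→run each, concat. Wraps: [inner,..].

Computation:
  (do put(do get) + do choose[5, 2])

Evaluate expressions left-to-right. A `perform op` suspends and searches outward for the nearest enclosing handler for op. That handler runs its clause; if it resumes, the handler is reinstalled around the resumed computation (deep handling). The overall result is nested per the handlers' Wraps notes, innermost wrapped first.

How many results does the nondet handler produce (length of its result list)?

Step-by-step:
get @ H2 ⇒ 0
put(0) @ H2 ⇒ s:=0
choose[5, 2] @ H3
  branch[0] choose=5:
    H0 returns [5]
    H1 returns [5]
    H2 returns ([5], 0)
    H3 returns [([5], 0)]
  branch[1] choose=2:
    H0 returns [2]
    H1 returns [2]
    H2 returns ([2], 0)
    H3 returns [([2], 0)]
= [([5], 0), ([2], 0)]

Answer: 2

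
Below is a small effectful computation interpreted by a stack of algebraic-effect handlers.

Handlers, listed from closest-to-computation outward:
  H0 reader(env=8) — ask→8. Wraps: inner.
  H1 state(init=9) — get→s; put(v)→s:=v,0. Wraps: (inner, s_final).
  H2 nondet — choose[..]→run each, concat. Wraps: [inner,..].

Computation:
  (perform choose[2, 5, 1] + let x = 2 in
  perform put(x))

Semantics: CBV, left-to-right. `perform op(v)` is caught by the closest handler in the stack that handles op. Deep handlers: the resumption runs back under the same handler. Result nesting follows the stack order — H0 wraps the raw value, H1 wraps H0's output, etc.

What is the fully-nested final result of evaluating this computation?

Answer: [(2, 2), (5, 2), (1, 2)]

Step-by-step:
choose[2, 5, 1] @ H2
  branch[0] choose=2:
    put(2) @ H1 ⇒ s:=2
    H0 returns 2
    H1 returns (2, 2)
    H2 returns [(2, 2)]
  branch[1] choose=5:
    put(2) @ H1 ⇒ s:=2
    H0 returns 5
    H1 returns (5, 2)
    H2 returns [(5, 2)]
  branch[2] choose=1:
    put(2) @ H1 ⇒ s:=2
    H0 returns 1
    H1 returns (1, 2)
    H2 returns [(1, 2)]
= [(2, 2), (5, 2), (1, 2)]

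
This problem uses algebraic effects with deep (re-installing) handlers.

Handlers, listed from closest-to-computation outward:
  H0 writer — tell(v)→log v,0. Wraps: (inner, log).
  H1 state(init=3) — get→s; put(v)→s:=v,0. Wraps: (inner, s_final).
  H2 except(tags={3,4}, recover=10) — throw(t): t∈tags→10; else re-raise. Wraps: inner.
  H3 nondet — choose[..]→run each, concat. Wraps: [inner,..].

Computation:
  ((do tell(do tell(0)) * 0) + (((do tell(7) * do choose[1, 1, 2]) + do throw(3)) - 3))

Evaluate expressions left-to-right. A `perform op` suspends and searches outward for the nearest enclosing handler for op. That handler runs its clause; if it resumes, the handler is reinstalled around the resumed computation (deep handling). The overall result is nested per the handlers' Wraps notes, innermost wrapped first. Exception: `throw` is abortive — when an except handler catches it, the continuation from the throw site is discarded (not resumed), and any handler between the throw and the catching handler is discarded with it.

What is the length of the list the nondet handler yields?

Evaluation trace:
tell(0) @ H0 ⇒ log+=0
tell(0) @ H0 ⇒ log+=0
tell(7) @ H0 ⇒ log+=7
choose[1, 1, 2] @ H3
  branch[0] choose=1:
    throw(3) @ H2 caught ⇒ 10
    H3 returns [10]
  branch[1] choose=1:
    throw(3) @ H2 caught ⇒ 10
    H3 returns [10]
  branch[2] choose=2:
    throw(3) @ H2 caught ⇒ 10
    H3 returns [10]
= [10, 10, 10]

Answer: 3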